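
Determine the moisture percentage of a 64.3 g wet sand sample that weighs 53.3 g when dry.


Formula: MC = (W_wet - W_dry) / W_wet * 100
Water mass = 64.3 - 53.3 = 11.0 g
MC = 11.0 / 64.3 * 100 = 17.1073%

Final answer: 17.1073%


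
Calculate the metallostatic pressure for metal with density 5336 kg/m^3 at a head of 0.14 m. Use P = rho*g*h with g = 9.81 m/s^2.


Formula: P = rho * g * h
rho * g = 5336 * 9.81 = 52346.16 N/m^3
P = 52346.16 * 0.14 = 7328.4624 Pa


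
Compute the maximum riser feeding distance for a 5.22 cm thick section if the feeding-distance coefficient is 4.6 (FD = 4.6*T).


Formula: FD = 4.6 * T  (riser feeding-distance rule)
FD = 4.6 * 5.22 cm = 24.0120 cm

Answer: 24.0120 cm


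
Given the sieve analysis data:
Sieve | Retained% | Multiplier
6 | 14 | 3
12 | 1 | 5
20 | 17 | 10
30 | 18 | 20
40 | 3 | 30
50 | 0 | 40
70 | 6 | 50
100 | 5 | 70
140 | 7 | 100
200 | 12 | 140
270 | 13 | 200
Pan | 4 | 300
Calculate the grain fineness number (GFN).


Formula: GFN = sum(pct * multiplier) / sum(pct)
sum(pct * multiplier) = 7497
sum(pct) = 100
GFN = 7497 / 100 = 74.97


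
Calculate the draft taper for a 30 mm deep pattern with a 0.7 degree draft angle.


Formula: taper = depth * tan(draft_angle)
tan(0.7 deg) = 0.0122179
taper = 30 mm * 0.0122179 = 0.3665 mm

Final answer: 0.3665 mm


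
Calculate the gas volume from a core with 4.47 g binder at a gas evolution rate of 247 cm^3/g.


Formula: V_gas = W_binder * gas_evolution_rate
V = 4.47 g * 247 cm^3/g = 1104.0900 cm^3

Answer: 1104.0900 cm^3


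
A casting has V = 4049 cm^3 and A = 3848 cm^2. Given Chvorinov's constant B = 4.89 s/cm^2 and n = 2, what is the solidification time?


Formula: t_s = B * (V/A)^n  (Chvorinov's rule, n=2)
Modulus M = V/A = 4049/3848 = 1.052235 cm
M^2 = 1.052235^2 = 1.107198 cm^2
t_s = 4.89 * 1.107198 = 5.4142 s


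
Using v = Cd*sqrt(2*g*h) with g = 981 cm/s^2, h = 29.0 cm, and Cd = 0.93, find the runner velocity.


Formula: v = Cd * sqrt(2 * g * h)  (Torricelli with discharge coefficient)
2*g*h = 2 * 981 * 29.0 = 56898.0 cm^2/s^2
sqrt(56898.0) = 238.53302 cm/s
v = 0.93 * 238.53302 = 221.8357 cm/s

Answer: 221.8357 cm/s


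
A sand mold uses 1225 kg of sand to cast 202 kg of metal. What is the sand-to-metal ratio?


Formula: Sand-to-Metal Ratio = W_sand / W_metal
Ratio = 1225 kg / 202 kg = 6.0644

Final answer: 6.0644


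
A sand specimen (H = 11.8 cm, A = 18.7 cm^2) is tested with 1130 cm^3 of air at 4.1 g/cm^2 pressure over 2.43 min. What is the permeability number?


Formula: Permeability Number P = (V * H) / (p * A * t)
Numerator: V * H = 1130 * 11.8 = 13334.0
Denominator: p * A * t = 4.1 * 18.7 * 2.43 = 186.3081
P = 13334.0 / 186.3081 = 71.5696

Answer: 71.5696


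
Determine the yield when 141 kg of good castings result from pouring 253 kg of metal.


Formula: Casting Yield = (W_good / W_total) * 100
Yield = (141 kg / 253 kg) * 100 = 55.7312%

55.7312%


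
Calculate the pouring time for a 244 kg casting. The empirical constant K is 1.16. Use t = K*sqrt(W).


Formula: t = K * sqrt(W)
sqrt(W) = sqrt(244) = 15.62050
t = 1.16 * 15.62050 = 18.1198 s

18.1198 s


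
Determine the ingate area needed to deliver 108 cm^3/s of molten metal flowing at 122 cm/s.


Formula: A_ingate = Q / v  (continuity equation)
A = 108 cm^3/s / 122 cm/s = 0.8852 cm^2

Final answer: 0.8852 cm^2


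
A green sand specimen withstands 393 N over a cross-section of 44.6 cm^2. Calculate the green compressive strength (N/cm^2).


Formula: Compressive Strength = Force / Area
Strength = 393 N / 44.6 cm^2 = 8.8117 N/cm^2

Final answer: 8.8117 N/cm^2


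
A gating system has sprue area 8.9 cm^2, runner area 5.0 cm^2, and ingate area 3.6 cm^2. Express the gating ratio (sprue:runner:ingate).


Sprue:Runner:Ingate = 1 : 5.0/8.9 : 3.6/8.9 = 1:0.56:0.40

1:0.56:0.40


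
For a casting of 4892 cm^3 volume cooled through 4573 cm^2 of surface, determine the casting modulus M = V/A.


Formula: Casting Modulus M = V / A
M = 4892 cm^3 / 4573 cm^2 = 1.0698 cm

Final answer: 1.0698 cm


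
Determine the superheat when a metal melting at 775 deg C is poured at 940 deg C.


Formula: Superheat = T_pour - T_melt
Superheat = 940 - 775 = 165 deg C

Final answer: 165 deg C


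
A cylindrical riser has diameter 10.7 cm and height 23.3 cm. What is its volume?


Formula: V = pi * (D/2)^2 * H  (cylinder volume)
Radius = D/2 = 10.7/2 = 5.35 cm
V = pi * 5.35^2 * 23.3 = 2095.1415 cm^3

Answer: 2095.1415 cm^3


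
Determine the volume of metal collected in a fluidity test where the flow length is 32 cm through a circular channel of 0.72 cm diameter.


Formula: V = pi * (d/2)^2 * L  (cylinder volume)
Radius = 0.72/2 = 0.36 cm
V = pi * 0.36^2 * 32 = 13.0288 cm^3

Answer: 13.0288 cm^3


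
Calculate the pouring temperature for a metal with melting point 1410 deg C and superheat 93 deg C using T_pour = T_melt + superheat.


Formula: T_pour = T_melt + Superheat
T_pour = 1410 + 93 = 1503 deg C


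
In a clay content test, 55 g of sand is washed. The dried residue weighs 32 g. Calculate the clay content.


Formula: Clay% = (W_total - W_washed) / W_total * 100
Clay mass = 55 - 32 = 23 g
Clay% = 23 / 55 * 100 = 41.8182%

Final answer: 41.8182%


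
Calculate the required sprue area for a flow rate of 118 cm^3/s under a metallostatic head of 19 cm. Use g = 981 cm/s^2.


Formula: v = sqrt(2*g*h), A = Q/v
Velocity: v = sqrt(2 * 981 * 19) = sqrt(37278) = 193.0751 cm/s
Sprue area: A = Q / v = 118 / 193.0751 = 0.6112 cm^2


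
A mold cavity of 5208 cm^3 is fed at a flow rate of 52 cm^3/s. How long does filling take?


Formula: t_fill = V_mold / Q_flow
t = 5208 cm^3 / 52 cm^3/s = 100.1538 s

Final answer: 100.1538 s


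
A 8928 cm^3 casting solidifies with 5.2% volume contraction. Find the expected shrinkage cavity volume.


Formula: V_shrink = V_casting * shrinkage_pct / 100
V_shrink = 8928 cm^3 * 5.2 / 100 = 464.2560 cm^3


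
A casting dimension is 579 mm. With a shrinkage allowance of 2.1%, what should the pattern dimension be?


Formula: L_pattern = L_casting * (1 + shrinkage_rate/100)
Shrinkage factor = 1 + 2.1/100 = 1.021
L_pattern = 579 mm * 1.021 = 591.1590 mm


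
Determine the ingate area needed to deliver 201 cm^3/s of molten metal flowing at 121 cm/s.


Formula: A_ingate = Q / v  (continuity equation)
A = 201 cm^3/s / 121 cm/s = 1.6612 cm^2

Answer: 1.6612 cm^2


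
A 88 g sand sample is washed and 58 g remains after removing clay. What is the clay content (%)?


Formula: Clay% = (W_total - W_washed) / W_total * 100
Clay mass = 88 - 58 = 30 g
Clay% = 30 / 88 * 100 = 34.0909%

Final answer: 34.0909%


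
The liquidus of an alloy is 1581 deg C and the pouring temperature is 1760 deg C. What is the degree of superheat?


Formula: Superheat = T_pour - T_melt
Superheat = 1760 - 1581 = 179 deg C

179 deg C


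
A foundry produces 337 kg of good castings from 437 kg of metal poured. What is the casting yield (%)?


Formula: Casting Yield = (W_good / W_total) * 100
Yield = (337 kg / 437 kg) * 100 = 77.1167%

Final answer: 77.1167%


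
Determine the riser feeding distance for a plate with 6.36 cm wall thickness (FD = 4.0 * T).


Formula: FD = 4.0 * T  (riser feeding-distance rule)
FD = 4.0 * 6.36 cm = 25.4400 cm

Answer: 25.4400 cm


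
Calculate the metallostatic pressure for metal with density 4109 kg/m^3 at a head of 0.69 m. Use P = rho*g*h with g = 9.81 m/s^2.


Formula: P = rho * g * h
rho * g = 4109 * 9.81 = 40309.29 N/m^3
P = 40309.29 * 0.69 = 27813.4101 Pa

27813.4101 Pa


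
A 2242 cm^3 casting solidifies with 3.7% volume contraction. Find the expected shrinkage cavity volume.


Formula: V_shrink = V_casting * shrinkage_pct / 100
V_shrink = 2242 cm^3 * 3.7 / 100 = 82.9540 cm^3

Final answer: 82.9540 cm^3


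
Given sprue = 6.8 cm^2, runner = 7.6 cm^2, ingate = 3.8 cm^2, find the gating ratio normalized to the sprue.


Sprue:Runner:Ingate = 1 : 7.6/6.8 : 3.8/6.8 = 1:1.12:0.56

1:1.12:0.56


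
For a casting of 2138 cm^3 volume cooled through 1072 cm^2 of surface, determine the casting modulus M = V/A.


Formula: Casting Modulus M = V / A
M = 2138 cm^3 / 1072 cm^2 = 1.9944 cm

1.9944 cm


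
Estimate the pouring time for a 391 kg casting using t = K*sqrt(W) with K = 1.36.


Formula: t = K * sqrt(W)
sqrt(W) = sqrt(391) = 19.77372
t = 1.36 * 19.77372 = 26.8923 s


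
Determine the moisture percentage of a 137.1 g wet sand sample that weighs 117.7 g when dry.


Formula: MC = (W_wet - W_dry) / W_wet * 100
Water mass = 137.1 - 117.7 = 19.4 g
MC = 19.4 / 137.1 * 100 = 14.1503%


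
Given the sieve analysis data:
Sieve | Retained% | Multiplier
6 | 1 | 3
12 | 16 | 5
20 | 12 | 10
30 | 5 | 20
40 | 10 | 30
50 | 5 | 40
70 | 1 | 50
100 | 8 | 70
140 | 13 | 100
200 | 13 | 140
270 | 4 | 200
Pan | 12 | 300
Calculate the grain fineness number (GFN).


Formula: GFN = sum(pct * multiplier) / sum(pct)
sum(pct * multiplier) = 8933
sum(pct) = 100
GFN = 8933 / 100 = 89.33

89.33


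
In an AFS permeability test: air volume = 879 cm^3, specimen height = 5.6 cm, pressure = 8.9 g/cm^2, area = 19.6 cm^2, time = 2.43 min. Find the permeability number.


Formula: Permeability Number P = (V * H) / (p * A * t)
Numerator: V * H = 879 * 5.6 = 4922.4
Denominator: p * A * t = 8.9 * 19.6 * 2.43 = 423.8892
P = 4922.4 / 423.8892 = 11.6125

Final answer: 11.6125


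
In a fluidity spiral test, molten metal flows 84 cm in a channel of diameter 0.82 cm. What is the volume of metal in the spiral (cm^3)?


Formula: V = pi * (d/2)^2 * L  (cylinder volume)
Radius = 0.82/2 = 0.41 cm
V = pi * 0.41^2 * 84 = 44.3605 cm^3

Final answer: 44.3605 cm^3


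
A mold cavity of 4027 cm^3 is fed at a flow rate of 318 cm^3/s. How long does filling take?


Formula: t_fill = V_mold / Q_flow
t = 4027 cm^3 / 318 cm^3/s = 12.6635 s

Final answer: 12.6635 s


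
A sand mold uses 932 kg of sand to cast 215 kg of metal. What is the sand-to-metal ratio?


Formula: Sand-to-Metal Ratio = W_sand / W_metal
Ratio = 932 kg / 215 kg = 4.3349

Final answer: 4.3349


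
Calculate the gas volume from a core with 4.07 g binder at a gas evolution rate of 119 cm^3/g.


Formula: V_gas = W_binder * gas_evolution_rate
V = 4.07 g * 119 cm^3/g = 484.3300 cm^3

484.3300 cm^3


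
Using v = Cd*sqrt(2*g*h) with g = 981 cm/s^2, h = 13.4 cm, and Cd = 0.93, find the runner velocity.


Formula: v = Cd * sqrt(2 * g * h)  (Torricelli with discharge coefficient)
2*g*h = 2 * 981 * 13.4 = 26290.8 cm^2/s^2
sqrt(26290.8) = 162.14438 cm/s
v = 0.93 * 162.14438 = 150.7943 cm/s


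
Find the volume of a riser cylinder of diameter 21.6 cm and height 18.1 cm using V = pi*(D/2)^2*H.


Formula: V = pi * (D/2)^2 * H  (cylinder volume)
Radius = D/2 = 21.6/2 = 10.8 cm
V = pi * 10.8^2 * 18.1 = 6632.4801 cm^3

6632.4801 cm^3


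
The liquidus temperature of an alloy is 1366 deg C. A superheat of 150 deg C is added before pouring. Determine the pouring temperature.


Formula: T_pour = T_melt + Superheat
T_pour = 1366 + 150 = 1516 deg C

1516 deg C


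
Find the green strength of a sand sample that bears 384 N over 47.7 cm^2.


Formula: Compressive Strength = Force / Area
Strength = 384 N / 47.7 cm^2 = 8.0503 N/cm^2


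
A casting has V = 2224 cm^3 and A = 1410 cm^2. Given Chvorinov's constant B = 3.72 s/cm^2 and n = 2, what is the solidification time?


Formula: t_s = B * (V/A)^n  (Chvorinov's rule, n=2)
Modulus M = V/A = 2224/1410 = 1.577305 cm
M^2 = 1.577305^2 = 2.487891 cm^2
t_s = 3.72 * 2.487891 = 9.2550 s

Final answer: 9.2550 s


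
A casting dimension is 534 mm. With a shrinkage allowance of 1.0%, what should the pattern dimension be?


Formula: L_pattern = L_casting * (1 + shrinkage_rate/100)
Shrinkage factor = 1 + 1.0/100 = 1.01
L_pattern = 534 mm * 1.01 = 539.3400 mm

Answer: 539.3400 mm


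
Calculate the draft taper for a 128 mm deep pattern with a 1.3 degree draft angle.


Formula: taper = depth * tan(draft_angle)
tan(1.3 deg) = 0.0226932
taper = 128 mm * 0.0226932 = 2.9047 mm

2.9047 mm


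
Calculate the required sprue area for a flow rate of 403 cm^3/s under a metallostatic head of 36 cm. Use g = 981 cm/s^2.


Formula: v = sqrt(2*g*h), A = Q/v
Velocity: v = sqrt(2 * 981 * 36) = sqrt(70632) = 265.7668 cm/s
Sprue area: A = Q / v = 403 / 265.7668 = 1.5164 cm^2


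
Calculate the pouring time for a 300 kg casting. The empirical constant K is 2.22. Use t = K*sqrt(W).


Formula: t = K * sqrt(W)
sqrt(W) = sqrt(300) = 17.32051
t = 2.22 * 17.32051 = 38.4515 s

38.4515 s


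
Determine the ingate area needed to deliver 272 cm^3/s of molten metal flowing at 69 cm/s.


Formula: A_ingate = Q / v  (continuity equation)
A = 272 cm^3/s / 69 cm/s = 3.9420 cm^2

Answer: 3.9420 cm^2


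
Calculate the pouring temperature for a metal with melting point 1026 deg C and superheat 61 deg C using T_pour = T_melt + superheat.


Formula: T_pour = T_melt + Superheat
T_pour = 1026 + 61 = 1087 deg C


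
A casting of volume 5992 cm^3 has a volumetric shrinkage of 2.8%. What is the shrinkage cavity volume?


Formula: V_shrink = V_casting * shrinkage_pct / 100
V_shrink = 5992 cm^3 * 2.8 / 100 = 167.7760 cm^3

167.7760 cm^3


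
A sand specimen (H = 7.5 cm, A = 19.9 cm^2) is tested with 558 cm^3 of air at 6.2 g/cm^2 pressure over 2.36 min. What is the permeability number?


Formula: Permeability Number P = (V * H) / (p * A * t)
Numerator: V * H = 558 * 7.5 = 4185.0
Denominator: p * A * t = 6.2 * 19.9 * 2.36 = 291.1768
P = 4185.0 / 291.1768 = 14.3727

14.3727


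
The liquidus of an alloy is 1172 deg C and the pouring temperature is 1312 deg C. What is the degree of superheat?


Formula: Superheat = T_pour - T_melt
Superheat = 1312 - 1172 = 140 deg C


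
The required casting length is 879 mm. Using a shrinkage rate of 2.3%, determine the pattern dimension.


Formula: L_pattern = L_casting * (1 + shrinkage_rate/100)
Shrinkage factor = 1 + 2.3/100 = 1.023
L_pattern = 879 mm * 1.023 = 899.2170 mm


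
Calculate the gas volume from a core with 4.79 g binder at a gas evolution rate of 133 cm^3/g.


Formula: V_gas = W_binder * gas_evolution_rate
V = 4.79 g * 133 cm^3/g = 637.0700 cm^3


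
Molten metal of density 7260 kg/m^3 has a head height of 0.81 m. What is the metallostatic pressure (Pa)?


Formula: P = rho * g * h
rho * g = 7260 * 9.81 = 71220.6 N/m^3
P = 71220.6 * 0.81 = 57688.6860 Pa

Answer: 57688.6860 Pa


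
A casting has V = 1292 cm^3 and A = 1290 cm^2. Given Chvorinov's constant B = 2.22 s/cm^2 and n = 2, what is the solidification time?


Formula: t_s = B * (V/A)^n  (Chvorinov's rule, n=2)
Modulus M = V/A = 1292/1290 = 1.001550 cm
M^2 = 1.001550^2 = 1.003102 cm^2
t_s = 2.22 * 1.003102 = 2.2269 s

Answer: 2.2269 s


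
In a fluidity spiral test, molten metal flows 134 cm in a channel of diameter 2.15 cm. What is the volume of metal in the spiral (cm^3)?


Formula: V = pi * (d/2)^2 * L  (cylinder volume)
Radius = 2.15/2 = 1.075 cm
V = pi * 1.075^2 * 134 = 486.4874 cm^3


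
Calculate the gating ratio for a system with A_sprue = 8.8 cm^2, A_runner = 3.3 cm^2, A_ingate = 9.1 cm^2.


Sprue:Runner:Ingate = 1 : 3.3/8.8 : 9.1/8.8 = 1:0.38:1.03

Answer: 1:0.38:1.03


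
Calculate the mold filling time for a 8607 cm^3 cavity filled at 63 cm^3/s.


Formula: t_fill = V_mold / Q_flow
t = 8607 cm^3 / 63 cm^3/s = 136.6190 s

136.6190 s


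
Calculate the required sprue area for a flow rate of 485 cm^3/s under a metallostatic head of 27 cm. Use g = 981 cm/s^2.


Formula: v = sqrt(2*g*h), A = Q/v
Velocity: v = sqrt(2 * 981 * 27) = sqrt(52974) = 230.1608 cm/s
Sprue area: A = Q / v = 485 / 230.1608 = 2.1072 cm^2

Answer: 2.1072 cm^2


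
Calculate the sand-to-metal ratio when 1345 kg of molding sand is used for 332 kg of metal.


Formula: Sand-to-Metal Ratio = W_sand / W_metal
Ratio = 1345 kg / 332 kg = 4.0512

Final answer: 4.0512


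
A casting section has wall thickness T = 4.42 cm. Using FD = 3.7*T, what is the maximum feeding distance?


Formula: FD = 3.7 * T  (riser feeding-distance rule)
FD = 3.7 * 4.42 cm = 16.3540 cm

Final answer: 16.3540 cm


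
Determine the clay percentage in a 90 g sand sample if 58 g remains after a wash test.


Formula: Clay% = (W_total - W_washed) / W_total * 100
Clay mass = 90 - 58 = 32 g
Clay% = 32 / 90 * 100 = 35.5556%

Final answer: 35.5556%


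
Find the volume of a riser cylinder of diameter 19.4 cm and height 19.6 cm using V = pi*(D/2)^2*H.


Formula: V = pi * (D/2)^2 * H  (cylinder volume)
Radius = D/2 = 19.4/2 = 9.7 cm
V = pi * 9.7^2 * 19.6 = 5793.6121 cm^3

Answer: 5793.6121 cm^3


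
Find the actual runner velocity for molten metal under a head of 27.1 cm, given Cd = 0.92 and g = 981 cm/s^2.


Formula: v = Cd * sqrt(2 * g * h)  (Torricelli with discharge coefficient)
2*g*h = 2 * 981 * 27.1 = 53170.2 cm^2/s^2
sqrt(53170.2) = 230.58664 cm/s
v = 0.92 * 230.58664 = 212.1397 cm/s

Answer: 212.1397 cm/s


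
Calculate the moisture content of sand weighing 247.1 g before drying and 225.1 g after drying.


Formula: MC = (W_wet - W_dry) / W_wet * 100
Water mass = 247.1 - 225.1 = 22.0 g
MC = 22.0 / 247.1 * 100 = 8.9033%


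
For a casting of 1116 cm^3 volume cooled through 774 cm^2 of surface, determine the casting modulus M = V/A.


Formula: Casting Modulus M = V / A
M = 1116 cm^3 / 774 cm^2 = 1.4419 cm

Answer: 1.4419 cm


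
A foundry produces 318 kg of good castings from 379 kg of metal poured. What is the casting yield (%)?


Formula: Casting Yield = (W_good / W_total) * 100
Yield = (318 kg / 379 kg) * 100 = 83.9050%


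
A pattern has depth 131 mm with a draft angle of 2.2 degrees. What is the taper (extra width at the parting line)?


Formula: taper = depth * tan(draft_angle)
tan(2.2 deg) = 0.0384161
taper = 131 mm * 0.0384161 = 5.0325 mm


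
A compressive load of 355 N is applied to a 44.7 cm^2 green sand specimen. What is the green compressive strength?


Formula: Compressive Strength = Force / Area
Strength = 355 N / 44.7 cm^2 = 7.9418 N/cm^2


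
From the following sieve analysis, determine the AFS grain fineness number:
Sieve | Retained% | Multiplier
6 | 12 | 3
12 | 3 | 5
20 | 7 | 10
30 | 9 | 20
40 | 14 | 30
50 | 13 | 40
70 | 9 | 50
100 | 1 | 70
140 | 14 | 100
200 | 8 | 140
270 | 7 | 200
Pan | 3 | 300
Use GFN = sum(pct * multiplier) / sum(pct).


Formula: GFN = sum(pct * multiplier) / sum(pct)
sum(pct * multiplier) = 6581
sum(pct) = 100
GFN = 6581 / 100 = 65.81

Answer: 65.81


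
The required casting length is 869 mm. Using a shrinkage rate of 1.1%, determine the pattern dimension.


Formula: L_pattern = L_casting * (1 + shrinkage_rate/100)
Shrinkage factor = 1 + 1.1/100 = 1.011
L_pattern = 869 mm * 1.011 = 878.5590 mm

Answer: 878.5590 mm


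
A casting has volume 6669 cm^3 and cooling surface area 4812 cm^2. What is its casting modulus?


Formula: Casting Modulus M = V / A
M = 6669 cm^3 / 4812 cm^2 = 1.3859 cm

Final answer: 1.3859 cm


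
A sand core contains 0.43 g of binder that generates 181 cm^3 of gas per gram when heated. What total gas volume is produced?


Formula: V_gas = W_binder * gas_evolution_rate
V = 0.43 g * 181 cm^3/g = 77.8300 cm^3


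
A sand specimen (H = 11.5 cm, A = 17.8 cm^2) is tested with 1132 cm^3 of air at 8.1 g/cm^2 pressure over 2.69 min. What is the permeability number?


Formula: Permeability Number P = (V * H) / (p * A * t)
Numerator: V * H = 1132 * 11.5 = 13018.0
Denominator: p * A * t = 8.1 * 17.8 * 2.69 = 387.8442
P = 13018.0 / 387.8442 = 33.5650

33.5650


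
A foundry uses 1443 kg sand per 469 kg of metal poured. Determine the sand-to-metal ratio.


Formula: Sand-to-Metal Ratio = W_sand / W_metal
Ratio = 1443 kg / 469 kg = 3.0768

Final answer: 3.0768


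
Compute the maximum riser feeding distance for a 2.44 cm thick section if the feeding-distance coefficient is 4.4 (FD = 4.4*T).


Formula: FD = 4.4 * T  (riser feeding-distance rule)
FD = 4.4 * 2.44 cm = 10.7360 cm

Final answer: 10.7360 cm


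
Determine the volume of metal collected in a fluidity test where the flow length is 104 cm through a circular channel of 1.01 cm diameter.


Formula: V = pi * (d/2)^2 * L  (cylinder volume)
Radius = 1.01/2 = 0.505 cm
V = pi * 0.505^2 * 104 = 83.3232 cm^3

83.3232 cm^3


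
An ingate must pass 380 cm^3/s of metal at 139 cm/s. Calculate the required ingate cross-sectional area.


Formula: A_ingate = Q / v  (continuity equation)
A = 380 cm^3/s / 139 cm/s = 2.7338 cm^2

2.7338 cm^2


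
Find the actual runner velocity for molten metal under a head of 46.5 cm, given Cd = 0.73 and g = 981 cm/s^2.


Formula: v = Cd * sqrt(2 * g * h)  (Torricelli with discharge coefficient)
2*g*h = 2 * 981 * 46.5 = 91233.0 cm^2/s^2
sqrt(91233.0) = 302.04801 cm/s
v = 0.73 * 302.04801 = 220.4950 cm/s


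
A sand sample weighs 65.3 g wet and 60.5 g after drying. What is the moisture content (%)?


Formula: MC = (W_wet - W_dry) / W_wet * 100
Water mass = 65.3 - 60.5 = 4.8 g
MC = 4.8 / 65.3 * 100 = 7.3507%

Final answer: 7.3507%


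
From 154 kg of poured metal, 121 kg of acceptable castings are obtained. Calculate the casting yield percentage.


Formula: Casting Yield = (W_good / W_total) * 100
Yield = (121 kg / 154 kg) * 100 = 78.5714%


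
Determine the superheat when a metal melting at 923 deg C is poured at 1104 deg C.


Formula: Superheat = T_pour - T_melt
Superheat = 1104 - 923 = 181 deg C

Answer: 181 deg C


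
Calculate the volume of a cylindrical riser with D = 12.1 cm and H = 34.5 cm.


Formula: V = pi * (D/2)^2 * H  (cylinder volume)
Radius = D/2 = 12.1/2 = 6.05 cm
V = pi * 6.05^2 * 34.5 = 3967.1600 cm^3

Final answer: 3967.1600 cm^3


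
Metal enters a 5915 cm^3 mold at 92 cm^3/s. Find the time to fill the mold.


Formula: t_fill = V_mold / Q_flow
t = 5915 cm^3 / 92 cm^3/s = 64.2935 s

64.2935 s


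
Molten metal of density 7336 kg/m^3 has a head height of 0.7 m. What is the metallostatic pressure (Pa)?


Formula: P = rho * g * h
rho * g = 7336 * 9.81 = 71966.16 N/m^3
P = 71966.16 * 0.7 = 50376.3120 Pa

Final answer: 50376.3120 Pa


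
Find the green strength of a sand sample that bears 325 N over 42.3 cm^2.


Formula: Compressive Strength = Force / Area
Strength = 325 N / 42.3 cm^2 = 7.6832 N/cm^2

Final answer: 7.6832 N/cm^2


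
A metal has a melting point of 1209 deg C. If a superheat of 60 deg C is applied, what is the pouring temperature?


Formula: T_pour = T_melt + Superheat
T_pour = 1209 + 60 = 1269 deg C

Final answer: 1269 deg C


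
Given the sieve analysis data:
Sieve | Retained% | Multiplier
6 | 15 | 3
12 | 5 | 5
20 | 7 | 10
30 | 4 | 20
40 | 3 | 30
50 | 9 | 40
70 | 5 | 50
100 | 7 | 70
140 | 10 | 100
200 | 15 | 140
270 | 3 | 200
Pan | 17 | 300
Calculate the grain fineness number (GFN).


Formula: GFN = sum(pct * multiplier) / sum(pct)
sum(pct * multiplier) = 10210
sum(pct) = 100
GFN = 10210 / 100 = 102.10


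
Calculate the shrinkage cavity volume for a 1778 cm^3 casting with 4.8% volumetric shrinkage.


Formula: V_shrink = V_casting * shrinkage_pct / 100
V_shrink = 1778 cm^3 * 4.8 / 100 = 85.3440 cm^3


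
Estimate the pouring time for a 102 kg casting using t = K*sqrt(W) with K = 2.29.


Formula: t = K * sqrt(W)
sqrt(W) = sqrt(102) = 10.09950
t = 2.29 * 10.09950 = 23.1279 s

Answer: 23.1279 s


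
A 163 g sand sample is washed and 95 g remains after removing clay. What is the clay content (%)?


Formula: Clay% = (W_total - W_washed) / W_total * 100
Clay mass = 163 - 95 = 68 g
Clay% = 68 / 163 * 100 = 41.7178%


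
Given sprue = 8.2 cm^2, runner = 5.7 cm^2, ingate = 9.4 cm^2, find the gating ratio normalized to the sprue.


Sprue:Runner:Ingate = 1 : 5.7/8.2 : 9.4/8.2 = 1:0.70:1.15


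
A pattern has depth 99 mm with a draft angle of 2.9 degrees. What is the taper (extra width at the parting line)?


Formula: taper = depth * tan(draft_angle)
tan(2.9 deg) = 0.0506578
taper = 99 mm * 0.0506578 = 5.0151 mm

Answer: 5.0151 mm


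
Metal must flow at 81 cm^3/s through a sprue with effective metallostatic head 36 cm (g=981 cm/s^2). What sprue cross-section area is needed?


Formula: v = sqrt(2*g*h), A = Q/v
Velocity: v = sqrt(2 * 981 * 36) = sqrt(70632) = 265.7668 cm/s
Sprue area: A = Q / v = 81 / 265.7668 = 0.3048 cm^2

Final answer: 0.3048 cm^2


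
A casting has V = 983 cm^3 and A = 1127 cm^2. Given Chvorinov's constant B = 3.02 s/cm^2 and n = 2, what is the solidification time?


Formula: t_s = B * (V/A)^n  (Chvorinov's rule, n=2)
Modulus M = V/A = 983/1127 = 0.872227 cm
M^2 = 0.872227^2 = 0.760780 cm^2
t_s = 3.02 * 0.760780 = 2.2976 s

Answer: 2.2976 s


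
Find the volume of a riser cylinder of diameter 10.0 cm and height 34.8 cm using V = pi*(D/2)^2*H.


Formula: V = pi * (D/2)^2 * H  (cylinder volume)
Radius = D/2 = 10.0/2 = 5.0 cm
V = pi * 5.0^2 * 34.8 = 2733.1856 cm^3

Final answer: 2733.1856 cm^3


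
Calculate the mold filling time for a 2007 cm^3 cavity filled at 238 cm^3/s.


Formula: t_fill = V_mold / Q_flow
t = 2007 cm^3 / 238 cm^3/s = 8.4328 s


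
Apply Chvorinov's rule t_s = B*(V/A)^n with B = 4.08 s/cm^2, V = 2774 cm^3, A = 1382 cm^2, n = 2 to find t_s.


Formula: t_s = B * (V/A)^n  (Chvorinov's rule, n=2)
Modulus M = V/A = 2774/1382 = 2.007236 cm
M^2 = 2.007236^2 = 4.028996 cm^2
t_s = 4.08 * 4.028996 = 16.4383 s

Answer: 16.4383 s


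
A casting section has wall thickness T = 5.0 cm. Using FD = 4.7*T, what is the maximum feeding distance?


Formula: FD = 4.7 * T  (riser feeding-distance rule)
FD = 4.7 * 5.0 cm = 23.5000 cm


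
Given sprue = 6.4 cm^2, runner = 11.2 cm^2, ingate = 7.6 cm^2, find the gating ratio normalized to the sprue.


Sprue:Runner:Ingate = 1 : 11.2/6.4 : 7.6/6.4 = 1:1.75:1.19


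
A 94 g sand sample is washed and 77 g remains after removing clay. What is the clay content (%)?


Formula: Clay% = (W_total - W_washed) / W_total * 100
Clay mass = 94 - 77 = 17 g
Clay% = 17 / 94 * 100 = 18.0851%

18.0851%


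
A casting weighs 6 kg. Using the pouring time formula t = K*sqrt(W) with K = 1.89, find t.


Formula: t = K * sqrt(W)
sqrt(W) = sqrt(6) = 2.44949
t = 1.89 * 2.44949 = 4.6295 s

4.6295 s


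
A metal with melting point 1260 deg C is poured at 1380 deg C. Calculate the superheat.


Formula: Superheat = T_pour - T_melt
Superheat = 1380 - 1260 = 120 deg C

Final answer: 120 deg C


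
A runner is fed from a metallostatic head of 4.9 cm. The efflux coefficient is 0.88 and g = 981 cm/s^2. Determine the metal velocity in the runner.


Formula: v = Cd * sqrt(2 * g * h)  (Torricelli with discharge coefficient)
2*g*h = 2 * 981 * 4.9 = 9613.8 cm^2/s^2
sqrt(9613.8) = 98.04999 cm/s
v = 0.88 * 98.04999 = 86.2840 cm/s


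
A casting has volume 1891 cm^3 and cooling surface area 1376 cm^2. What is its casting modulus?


Formula: Casting Modulus M = V / A
M = 1891 cm^3 / 1376 cm^2 = 1.3743 cm


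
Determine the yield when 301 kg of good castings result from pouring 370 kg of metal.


Formula: Casting Yield = (W_good / W_total) * 100
Yield = (301 kg / 370 kg) * 100 = 81.3514%

Final answer: 81.3514%


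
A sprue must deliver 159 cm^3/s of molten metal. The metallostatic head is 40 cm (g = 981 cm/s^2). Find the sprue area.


Formula: v = sqrt(2*g*h), A = Q/v
Velocity: v = sqrt(2 * 981 * 40) = sqrt(78480) = 280.1428 cm/s
Sprue area: A = Q / v = 159 / 280.1428 = 0.5676 cm^2


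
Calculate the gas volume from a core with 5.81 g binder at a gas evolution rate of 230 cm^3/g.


Formula: V_gas = W_binder * gas_evolution_rate
V = 5.81 g * 230 cm^3/g = 1336.3000 cm^3

Answer: 1336.3000 cm^3


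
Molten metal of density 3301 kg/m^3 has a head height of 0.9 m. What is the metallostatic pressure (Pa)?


Formula: P = rho * g * h
rho * g = 3301 * 9.81 = 32382.81 N/m^3
P = 32382.81 * 0.9 = 29144.5290 Pa

Final answer: 29144.5290 Pa


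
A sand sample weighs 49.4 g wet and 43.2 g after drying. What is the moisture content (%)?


Formula: MC = (W_wet - W_dry) / W_wet * 100
Water mass = 49.4 - 43.2 = 6.2 g
MC = 6.2 / 49.4 * 100 = 12.5506%

12.5506%


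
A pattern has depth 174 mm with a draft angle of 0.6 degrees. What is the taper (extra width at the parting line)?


Formula: taper = depth * tan(draft_angle)
tan(0.6 deg) = 0.0104724
taper = 174 mm * 0.0104724 = 1.8222 mm


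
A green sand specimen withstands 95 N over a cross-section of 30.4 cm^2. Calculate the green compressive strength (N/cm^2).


Formula: Compressive Strength = Force / Area
Strength = 95 N / 30.4 cm^2 = 3.1250 N/cm^2

Final answer: 3.1250 N/cm^2


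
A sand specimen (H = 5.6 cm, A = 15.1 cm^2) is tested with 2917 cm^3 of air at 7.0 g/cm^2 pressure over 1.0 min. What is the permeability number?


Formula: Permeability Number P = (V * H) / (p * A * t)
Numerator: V * H = 2917 * 5.6 = 16335.2
Denominator: p * A * t = 7.0 * 15.1 * 1.0 = 105.7
P = 16335.2 / 105.7 = 154.5430


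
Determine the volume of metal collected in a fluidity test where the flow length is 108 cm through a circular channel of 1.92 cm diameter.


Formula: V = pi * (d/2)^2 * L  (cylinder volume)
Radius = 1.92/2 = 0.96 cm
V = pi * 0.96^2 * 108 = 312.6915 cm^3

Answer: 312.6915 cm^3


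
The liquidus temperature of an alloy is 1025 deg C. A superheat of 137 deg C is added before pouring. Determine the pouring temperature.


Formula: T_pour = T_melt + Superheat
T_pour = 1025 + 137 = 1162 deg C


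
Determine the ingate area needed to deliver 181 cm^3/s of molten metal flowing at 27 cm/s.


Formula: A_ingate = Q / v  (continuity equation)
A = 181 cm^3/s / 27 cm/s = 6.7037 cm^2

Answer: 6.7037 cm^2


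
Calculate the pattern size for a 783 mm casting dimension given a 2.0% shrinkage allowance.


Formula: L_pattern = L_casting * (1 + shrinkage_rate/100)
Shrinkage factor = 1 + 2.0/100 = 1.02
L_pattern = 783 mm * 1.02 = 798.6600 mm


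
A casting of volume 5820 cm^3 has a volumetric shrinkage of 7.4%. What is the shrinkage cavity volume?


Formula: V_shrink = V_casting * shrinkage_pct / 100
V_shrink = 5820 cm^3 * 7.4 / 100 = 430.6800 cm^3


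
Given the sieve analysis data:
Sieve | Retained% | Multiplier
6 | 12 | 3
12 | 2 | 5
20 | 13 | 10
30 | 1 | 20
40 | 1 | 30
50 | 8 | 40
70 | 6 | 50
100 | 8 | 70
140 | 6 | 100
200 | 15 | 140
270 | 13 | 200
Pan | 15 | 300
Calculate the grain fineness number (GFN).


Formula: GFN = sum(pct * multiplier) / sum(pct)
sum(pct * multiplier) = 11206
sum(pct) = 100
GFN = 11206 / 100 = 112.06

Final answer: 112.06


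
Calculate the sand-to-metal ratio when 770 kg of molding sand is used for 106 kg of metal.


Formula: Sand-to-Metal Ratio = W_sand / W_metal
Ratio = 770 kg / 106 kg = 7.2642

7.2642


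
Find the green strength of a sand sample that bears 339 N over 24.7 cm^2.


Formula: Compressive Strength = Force / Area
Strength = 339 N / 24.7 cm^2 = 13.7247 N/cm^2

Final answer: 13.7247 N/cm^2


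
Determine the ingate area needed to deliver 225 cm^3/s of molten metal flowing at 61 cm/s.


Formula: A_ingate = Q / v  (continuity equation)
A = 225 cm^3/s / 61 cm/s = 3.6885 cm^2

Answer: 3.6885 cm^2


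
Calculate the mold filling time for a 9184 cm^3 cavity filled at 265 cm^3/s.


Formula: t_fill = V_mold / Q_flow
t = 9184 cm^3 / 265 cm^3/s = 34.6566 s

Final answer: 34.6566 s


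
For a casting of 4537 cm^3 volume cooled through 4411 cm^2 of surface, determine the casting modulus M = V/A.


Formula: Casting Modulus M = V / A
M = 4537 cm^3 / 4411 cm^2 = 1.0286 cm

Answer: 1.0286 cm


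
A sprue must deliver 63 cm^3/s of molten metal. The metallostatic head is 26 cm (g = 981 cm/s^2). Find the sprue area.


Formula: v = sqrt(2*g*h), A = Q/v
Velocity: v = sqrt(2 * 981 * 26) = sqrt(51012) = 225.8584 cm/s
Sprue area: A = Q / v = 63 / 225.8584 = 0.2789 cm^2

Final answer: 0.2789 cm^2


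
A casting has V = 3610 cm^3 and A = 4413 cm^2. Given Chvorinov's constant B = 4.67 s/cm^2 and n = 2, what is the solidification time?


Formula: t_s = B * (V/A)^n  (Chvorinov's rule, n=2)
Modulus M = V/A = 3610/4413 = 0.818038 cm
M^2 = 0.818038^2 = 0.669186 cm^2
t_s = 4.67 * 0.669186 = 3.1251 s

3.1251 s


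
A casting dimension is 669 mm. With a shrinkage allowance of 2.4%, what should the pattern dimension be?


Formula: L_pattern = L_casting * (1 + shrinkage_rate/100)
Shrinkage factor = 1 + 2.4/100 = 1.024
L_pattern = 669 mm * 1.024 = 685.0560 mm

Final answer: 685.0560 mm


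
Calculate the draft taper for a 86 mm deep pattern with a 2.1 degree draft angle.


Formula: taper = depth * tan(draft_angle)
tan(2.1 deg) = 0.0366683
taper = 86 mm * 0.0366683 = 3.1535 mm

Final answer: 3.1535 mm


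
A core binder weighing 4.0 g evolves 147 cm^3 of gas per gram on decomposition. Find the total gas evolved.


Formula: V_gas = W_binder * gas_evolution_rate
V = 4.0 g * 147 cm^3/g = 588.0000 cm^3

588.0000 cm^3


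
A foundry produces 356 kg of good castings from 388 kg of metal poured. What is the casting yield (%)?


Formula: Casting Yield = (W_good / W_total) * 100
Yield = (356 kg / 388 kg) * 100 = 91.7526%

Final answer: 91.7526%


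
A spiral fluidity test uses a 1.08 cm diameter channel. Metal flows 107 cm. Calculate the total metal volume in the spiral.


Formula: V = pi * (d/2)^2 * L  (cylinder volume)
Radius = 1.08/2 = 0.54 cm
V = pi * 0.54^2 * 107 = 98.0215 cm^3

Answer: 98.0215 cm^3


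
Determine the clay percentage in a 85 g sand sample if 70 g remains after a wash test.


Formula: Clay% = (W_total - W_washed) / W_total * 100
Clay mass = 85 - 70 = 15 g
Clay% = 15 / 85 * 100 = 17.6471%

Answer: 17.6471%


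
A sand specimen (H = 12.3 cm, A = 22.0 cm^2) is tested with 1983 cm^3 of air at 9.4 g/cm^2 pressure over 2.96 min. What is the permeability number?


Formula: Permeability Number P = (V * H) / (p * A * t)
Numerator: V * H = 1983 * 12.3 = 24390.9
Denominator: p * A * t = 9.4 * 22.0 * 2.96 = 612.128
P = 24390.9 / 612.128 = 39.8461

39.8461


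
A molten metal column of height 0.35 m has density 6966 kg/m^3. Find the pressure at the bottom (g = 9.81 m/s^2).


Formula: P = rho * g * h
rho * g = 6966 * 9.81 = 68336.46 N/m^3
P = 68336.46 * 0.35 = 23917.7610 Pa

Final answer: 23917.7610 Pa


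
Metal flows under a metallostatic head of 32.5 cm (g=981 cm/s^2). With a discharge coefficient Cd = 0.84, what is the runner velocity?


Formula: v = Cd * sqrt(2 * g * h)  (Torricelli with discharge coefficient)
2*g*h = 2 * 981 * 32.5 = 63765.0 cm^2/s^2
sqrt(63765.0) = 252.51733 cm/s
v = 0.84 * 252.51733 = 212.1146 cm/s

Final answer: 212.1146 cm/s


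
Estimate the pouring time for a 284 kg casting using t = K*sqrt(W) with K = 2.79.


Formula: t = K * sqrt(W)
sqrt(W) = sqrt(284) = 16.85230
t = 2.79 * 16.85230 = 47.0179 s

47.0179 s


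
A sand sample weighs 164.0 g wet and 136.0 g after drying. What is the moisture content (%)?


Formula: MC = (W_wet - W_dry) / W_wet * 100
Water mass = 164.0 - 136.0 = 28.0 g
MC = 28.0 / 164.0 * 100 = 17.0732%

Final answer: 17.0732%


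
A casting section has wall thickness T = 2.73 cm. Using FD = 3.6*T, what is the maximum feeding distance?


Formula: FD = 3.6 * T  (riser feeding-distance rule)
FD = 3.6 * 2.73 cm = 9.8280 cm

Answer: 9.8280 cm


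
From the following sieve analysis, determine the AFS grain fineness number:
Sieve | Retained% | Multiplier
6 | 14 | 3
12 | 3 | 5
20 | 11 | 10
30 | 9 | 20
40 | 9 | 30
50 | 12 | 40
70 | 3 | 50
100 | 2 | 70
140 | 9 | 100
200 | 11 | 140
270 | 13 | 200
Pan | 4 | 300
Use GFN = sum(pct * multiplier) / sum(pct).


Formula: GFN = sum(pct * multiplier) / sum(pct)
sum(pct * multiplier) = 7627
sum(pct) = 100
GFN = 7627 / 100 = 76.27

76.27


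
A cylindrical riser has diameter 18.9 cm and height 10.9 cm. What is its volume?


Formula: V = pi * (D/2)^2 * H  (cylinder volume)
Radius = D/2 = 18.9/2 = 9.45 cm
V = pi * 9.45^2 * 10.9 = 3058.0176 cm^3

Answer: 3058.0176 cm^3


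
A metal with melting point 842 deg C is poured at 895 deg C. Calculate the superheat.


Formula: Superheat = T_pour - T_melt
Superheat = 895 - 842 = 53 deg C


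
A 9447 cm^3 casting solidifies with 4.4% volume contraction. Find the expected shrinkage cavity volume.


Formula: V_shrink = V_casting * shrinkage_pct / 100
V_shrink = 9447 cm^3 * 4.4 / 100 = 415.6680 cm^3

Answer: 415.6680 cm^3


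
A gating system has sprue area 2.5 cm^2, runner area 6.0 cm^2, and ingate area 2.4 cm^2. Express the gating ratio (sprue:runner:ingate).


Sprue:Runner:Ingate = 1 : 6.0/2.5 : 2.4/2.5 = 1:2.40:0.96

1:2.40:0.96


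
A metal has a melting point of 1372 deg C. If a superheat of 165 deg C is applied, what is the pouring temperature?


Formula: T_pour = T_melt + Superheat
T_pour = 1372 + 165 = 1537 deg C

Final answer: 1537 deg C


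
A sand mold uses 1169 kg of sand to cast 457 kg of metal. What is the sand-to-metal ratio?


Formula: Sand-to-Metal Ratio = W_sand / W_metal
Ratio = 1169 kg / 457 kg = 2.5580

Answer: 2.5580


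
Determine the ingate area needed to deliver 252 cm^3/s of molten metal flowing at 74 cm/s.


Formula: A_ingate = Q / v  (continuity equation)
A = 252 cm^3/s / 74 cm/s = 3.4054 cm^2

Final answer: 3.4054 cm^2


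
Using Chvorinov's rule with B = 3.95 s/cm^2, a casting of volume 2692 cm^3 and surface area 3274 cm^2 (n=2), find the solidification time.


Formula: t_s = B * (V/A)^n  (Chvorinov's rule, n=2)
Modulus M = V/A = 2692/3274 = 0.822236 cm
M^2 = 0.822236^2 = 0.676072 cm^2
t_s = 3.95 * 0.676072 = 2.6705 s

Final answer: 2.6705 s


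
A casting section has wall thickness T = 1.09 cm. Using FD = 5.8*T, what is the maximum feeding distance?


Formula: FD = 5.8 * T  (riser feeding-distance rule)
FD = 5.8 * 1.09 cm = 6.3220 cm

Answer: 6.3220 cm


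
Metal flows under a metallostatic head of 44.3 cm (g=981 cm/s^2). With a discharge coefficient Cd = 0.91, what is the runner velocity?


Formula: v = Cd * sqrt(2 * g * h)  (Torricelli with discharge coefficient)
2*g*h = 2 * 981 * 44.3 = 86916.6 cm^2/s^2
sqrt(86916.6) = 294.81621 cm/s
v = 0.91 * 294.81621 = 268.2828 cm/s

Final answer: 268.2828 cm/s


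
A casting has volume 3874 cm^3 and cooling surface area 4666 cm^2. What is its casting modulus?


Formula: Casting Modulus M = V / A
M = 3874 cm^3 / 4666 cm^2 = 0.8303 cm


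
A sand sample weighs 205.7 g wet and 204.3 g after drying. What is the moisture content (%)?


Formula: MC = (W_wet - W_dry) / W_wet * 100
Water mass = 205.7 - 204.3 = 1.4 g
MC = 1.4 / 205.7 * 100 = 0.6806%


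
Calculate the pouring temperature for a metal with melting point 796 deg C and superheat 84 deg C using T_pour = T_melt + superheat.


Formula: T_pour = T_melt + Superheat
T_pour = 796 + 84 = 880 deg C

Answer: 880 deg C


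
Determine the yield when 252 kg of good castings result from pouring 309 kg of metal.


Formula: Casting Yield = (W_good / W_total) * 100
Yield = (252 kg / 309 kg) * 100 = 81.5534%

Final answer: 81.5534%


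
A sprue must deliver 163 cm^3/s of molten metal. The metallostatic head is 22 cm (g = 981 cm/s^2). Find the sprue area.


Formula: v = sqrt(2*g*h), A = Q/v
Velocity: v = sqrt(2 * 981 * 22) = sqrt(43164) = 207.7595 cm/s
Sprue area: A = Q / v = 163 / 207.7595 = 0.7846 cm^2

Final answer: 0.7846 cm^2


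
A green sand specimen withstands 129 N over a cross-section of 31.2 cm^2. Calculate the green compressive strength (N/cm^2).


Formula: Compressive Strength = Force / Area
Strength = 129 N / 31.2 cm^2 = 4.1346 N/cm^2

Answer: 4.1346 N/cm^2


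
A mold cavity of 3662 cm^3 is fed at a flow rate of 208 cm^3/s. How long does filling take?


Formula: t_fill = V_mold / Q_flow
t = 3662 cm^3 / 208 cm^3/s = 17.6058 s

17.6058 s
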